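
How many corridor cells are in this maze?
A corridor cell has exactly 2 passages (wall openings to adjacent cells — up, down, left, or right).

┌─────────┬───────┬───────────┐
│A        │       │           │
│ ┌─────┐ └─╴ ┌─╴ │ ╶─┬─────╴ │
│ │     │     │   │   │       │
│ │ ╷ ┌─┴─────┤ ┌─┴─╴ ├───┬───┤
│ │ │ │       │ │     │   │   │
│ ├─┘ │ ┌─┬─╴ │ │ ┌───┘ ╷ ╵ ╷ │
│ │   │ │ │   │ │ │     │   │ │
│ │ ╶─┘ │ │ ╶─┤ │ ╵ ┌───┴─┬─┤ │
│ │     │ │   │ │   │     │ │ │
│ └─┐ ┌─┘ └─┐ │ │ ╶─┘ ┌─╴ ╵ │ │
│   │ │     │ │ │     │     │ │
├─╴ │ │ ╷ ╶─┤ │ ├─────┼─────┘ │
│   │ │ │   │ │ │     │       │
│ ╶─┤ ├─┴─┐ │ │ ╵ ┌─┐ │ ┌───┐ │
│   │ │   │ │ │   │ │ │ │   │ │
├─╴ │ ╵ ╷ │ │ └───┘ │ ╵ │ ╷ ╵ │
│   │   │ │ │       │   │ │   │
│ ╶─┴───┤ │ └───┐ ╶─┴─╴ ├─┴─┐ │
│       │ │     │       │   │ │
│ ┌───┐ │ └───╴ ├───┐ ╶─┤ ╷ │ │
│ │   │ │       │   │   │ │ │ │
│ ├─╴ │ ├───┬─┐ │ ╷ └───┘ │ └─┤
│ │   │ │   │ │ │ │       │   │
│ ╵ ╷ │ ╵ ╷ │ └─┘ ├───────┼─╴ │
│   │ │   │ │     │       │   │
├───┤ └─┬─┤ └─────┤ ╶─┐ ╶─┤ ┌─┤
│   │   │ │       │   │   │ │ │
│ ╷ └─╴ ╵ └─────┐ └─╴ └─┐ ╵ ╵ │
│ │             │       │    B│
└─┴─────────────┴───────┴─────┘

Counting cells with exactly 2 passages:
Total corridor cells: 184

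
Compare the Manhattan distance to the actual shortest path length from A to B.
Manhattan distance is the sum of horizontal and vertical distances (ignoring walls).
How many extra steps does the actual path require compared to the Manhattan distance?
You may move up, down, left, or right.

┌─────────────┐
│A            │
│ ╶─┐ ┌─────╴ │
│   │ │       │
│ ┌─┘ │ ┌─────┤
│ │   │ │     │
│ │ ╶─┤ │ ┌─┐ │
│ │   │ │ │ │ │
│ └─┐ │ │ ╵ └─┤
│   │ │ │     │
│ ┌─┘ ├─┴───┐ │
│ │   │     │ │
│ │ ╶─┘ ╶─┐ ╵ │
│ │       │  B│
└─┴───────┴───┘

Manhattan distance: |6 - 0| + |6 - 0| = 12
Actual path length: 18
Extra steps: 18 - 12 = 6

Solution:

┌─────────────┐
│A → ↓        │
│ ╶─┐ ┌─────╴ │
│   │↓│       │
│ ┌─┘ │ ┌─────┤
│ │↓ ↲│ │     │
│ │ ╶─┤ │ ┌─┐ │
│ │↳ ↓│ │ │ │ │
│ └─┐ │ │ ╵ └─┤
│   │↓│ │     │
│ ┌─┘ ├─┴───┐ │
│ │↓ ↲│↱ → ↓│ │
│ │ ╶─┘ ╶─┐ ╵ │
│ │↳ → ↑  │↳ B│
└─┴───────┴───┘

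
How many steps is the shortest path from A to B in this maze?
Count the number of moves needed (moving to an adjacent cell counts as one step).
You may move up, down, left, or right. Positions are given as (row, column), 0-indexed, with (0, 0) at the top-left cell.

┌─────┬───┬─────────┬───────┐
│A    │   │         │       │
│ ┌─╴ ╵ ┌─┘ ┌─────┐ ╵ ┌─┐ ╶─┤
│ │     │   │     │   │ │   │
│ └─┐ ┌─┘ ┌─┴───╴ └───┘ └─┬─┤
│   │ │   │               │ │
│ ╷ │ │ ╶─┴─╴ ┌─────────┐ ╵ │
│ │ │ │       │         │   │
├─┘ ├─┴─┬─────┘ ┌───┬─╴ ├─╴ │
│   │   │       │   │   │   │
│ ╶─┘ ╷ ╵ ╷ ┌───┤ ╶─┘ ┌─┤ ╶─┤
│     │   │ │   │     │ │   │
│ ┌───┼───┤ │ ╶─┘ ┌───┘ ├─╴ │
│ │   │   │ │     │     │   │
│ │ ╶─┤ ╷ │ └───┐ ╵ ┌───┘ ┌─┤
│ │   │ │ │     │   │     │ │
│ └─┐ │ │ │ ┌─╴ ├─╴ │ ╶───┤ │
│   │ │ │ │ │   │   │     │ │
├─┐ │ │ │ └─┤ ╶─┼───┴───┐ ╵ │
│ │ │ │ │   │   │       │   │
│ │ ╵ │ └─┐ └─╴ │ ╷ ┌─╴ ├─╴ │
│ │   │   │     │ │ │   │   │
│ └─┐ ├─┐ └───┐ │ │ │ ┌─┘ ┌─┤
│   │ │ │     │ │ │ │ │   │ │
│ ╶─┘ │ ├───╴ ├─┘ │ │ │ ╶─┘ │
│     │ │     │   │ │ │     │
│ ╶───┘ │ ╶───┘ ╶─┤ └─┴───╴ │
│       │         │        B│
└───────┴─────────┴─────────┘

Using BFS to find shortest path:
Start: (0, 0), End: (13, 13)
Path found:
(0,0) → (1,0) → (2,0) → (2,1) → (3,1) → (4,1) → (4,0) → (5,0) → (5,1) → (5,2) → (4,2) → (4,3) → (5,3) → (5,4) → (4,4) → (4,5) → (5,5) → (6,5) → (7,5) → (7,6) → (7,7) → (8,7) → (8,6) → (9,6) → (9,7) → (10,7) → (10,6) → (10,5) → (9,5) → (9,4) → (8,4) → (7,4) → (6,4) → (6,3) → (7,3) → (8,3) → (9,3) → (10,3) → (10,4) → (11,4) → (11,5) → (11,6) → (12,6) → (12,5) → (12,4) → (13,4) → (13,5) → (13,6) → (13,7) → (12,7) → (12,8) → (11,8) → (10,8) → (9,8) → (9,9) → (10,9) → (11,9) → (12,9) → (13,9) → (13,10) → (13,11) → (13,12) → (13,13)
Number of steps: 62

Solution:

┌─────┬───┬─────────┬───────┐
│A    │   │         │       │
│ ┌─╴ ╵ ┌─┘ ┌─────┐ ╵ ┌─┐ ╶─┤
│↓│     │   │     │   │ │   │
│ └─┐ ┌─┘ ┌─┴───╴ └───┘ └─┬─┤
│↳ ↓│ │   │               │ │
│ ╷ │ │ ╶─┴─╴ ┌─────────┐ ╵ │
│ │↓│ │       │         │   │
├─┘ ├─┴─┬─────┘ ┌───┬─╴ ├─╴ │
│↓ ↲│↱ ↓│↱ ↓    │   │   │   │
│ ╶─┘ ╷ ╵ ╷ ┌───┤ ╶─┘ ┌─┤ ╶─┤
│↳ → ↑│↳ ↑│↓│   │     │ │   │
│ ┌───┼───┤ │ ╶─┘ ┌───┘ ├─╴ │
│ │   │↓ ↰│↓│     │     │   │
│ │ ╶─┤ ╷ │ └───┐ ╵ ┌───┘ ┌─┤
│ │   │↓│↑│↳ → ↓│   │     │ │
│ └─┐ │ │ │ ┌─╴ ├─╴ │ ╶───┤ │
│   │ │↓│↑│ │↓ ↲│   │     │ │
├─┐ │ │ │ └─┤ ╶─┼───┴───┐ ╵ │
│ │ │ │↓│↑ ↰│↳ ↓│↱ ↓    │   │
│ │ ╵ │ └─┐ └─╴ │ ╷ ┌─╴ ├─╴ │
│ │   │↳ ↓│↑ ← ↲│↑│↓│   │   │
│ └─┐ ├─┐ └───┐ │ │ │ ┌─┘ ┌─┤
│   │ │ │↳ → ↓│ │↑│↓│ │   │ │
│ ╶─┘ │ ├───╴ ├─┘ │ │ │ ╶─┘ │
│     │ │↓ ← ↲│↱ ↑│↓│ │     │
│ ╶───┘ │ ╶───┘ ╶─┤ └─┴───╴ │
│       │↳ → → ↑  │↳ → → → B│
└───────┴─────────┴─────────┘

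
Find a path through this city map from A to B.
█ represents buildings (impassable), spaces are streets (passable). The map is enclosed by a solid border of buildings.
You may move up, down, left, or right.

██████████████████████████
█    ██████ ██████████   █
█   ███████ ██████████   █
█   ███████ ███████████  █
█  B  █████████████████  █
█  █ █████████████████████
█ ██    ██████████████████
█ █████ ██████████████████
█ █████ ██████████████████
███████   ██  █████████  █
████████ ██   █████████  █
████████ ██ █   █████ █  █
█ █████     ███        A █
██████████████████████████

Finding the shortest path from A to B:
Movement: cardinal only
Path length: 32 steps
Directions: left → left → left → left → left → left → left → left → up → left → left → up → left → left → down → down → left → left → left → up → up → up → left → up → up → up → left → left → left → up → up → left

Solution:

██████████████████████████
█    ██████ ██████████   █
█   ███████ ██████████   █
█   ███████ ███████████  █
█  B↰ █████████████████  █
█  █↑█████████████████████
█ ██↑←←↰██████████████████
█ █████↑██████████████████
█ █████↑██████████████████
███████↑↰ ██  █████████  █
████████↑██↓←↰█████████  █
████████↑██↓█↑←↰█████ █  █
█ █████ ↑←←↲███↑←←←←←←←A █
██████████████████████████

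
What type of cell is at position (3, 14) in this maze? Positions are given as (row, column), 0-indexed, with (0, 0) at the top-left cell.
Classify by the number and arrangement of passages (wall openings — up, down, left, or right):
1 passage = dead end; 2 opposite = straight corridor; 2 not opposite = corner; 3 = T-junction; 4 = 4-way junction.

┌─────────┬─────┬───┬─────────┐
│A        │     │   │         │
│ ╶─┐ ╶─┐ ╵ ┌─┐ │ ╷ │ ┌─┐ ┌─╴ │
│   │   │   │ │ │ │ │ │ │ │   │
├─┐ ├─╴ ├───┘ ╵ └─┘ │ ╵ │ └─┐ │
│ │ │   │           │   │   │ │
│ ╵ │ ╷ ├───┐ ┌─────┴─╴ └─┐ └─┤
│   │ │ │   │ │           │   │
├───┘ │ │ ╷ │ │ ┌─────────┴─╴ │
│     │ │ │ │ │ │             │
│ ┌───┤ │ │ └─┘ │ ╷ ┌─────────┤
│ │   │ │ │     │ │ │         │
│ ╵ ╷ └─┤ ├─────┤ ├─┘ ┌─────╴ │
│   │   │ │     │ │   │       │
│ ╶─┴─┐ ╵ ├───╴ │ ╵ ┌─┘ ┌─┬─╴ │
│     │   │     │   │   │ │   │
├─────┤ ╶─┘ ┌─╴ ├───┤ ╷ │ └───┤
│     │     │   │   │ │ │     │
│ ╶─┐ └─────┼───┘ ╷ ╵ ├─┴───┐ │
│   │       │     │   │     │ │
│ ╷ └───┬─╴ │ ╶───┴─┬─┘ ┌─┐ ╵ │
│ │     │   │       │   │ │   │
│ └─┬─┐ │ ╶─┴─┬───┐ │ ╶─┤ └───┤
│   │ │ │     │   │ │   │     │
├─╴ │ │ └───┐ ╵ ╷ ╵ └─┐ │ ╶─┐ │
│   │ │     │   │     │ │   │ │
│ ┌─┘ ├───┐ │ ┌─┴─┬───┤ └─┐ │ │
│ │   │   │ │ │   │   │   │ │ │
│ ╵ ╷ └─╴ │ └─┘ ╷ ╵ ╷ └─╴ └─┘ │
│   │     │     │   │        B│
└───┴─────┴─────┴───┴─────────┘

Checking cell at (3, 14):
Number of passages: 2
Cell type: corner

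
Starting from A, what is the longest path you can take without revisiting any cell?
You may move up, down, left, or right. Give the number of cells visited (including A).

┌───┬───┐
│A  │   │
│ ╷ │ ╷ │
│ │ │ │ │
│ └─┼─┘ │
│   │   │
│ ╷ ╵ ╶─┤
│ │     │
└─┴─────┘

Finding longest simple path using DFS:
Start: (0, 0)
Longest path visits 12 cells
Path: A → down → down → right → down → right → up → right → up → up → left → down

Solution:

┌───┬───┐
│A  │↓ ↰│
│ ╷ │ ╷ │
│↓│ │B│↑│
│ └─┼─┘ │
│↳ ↓│↱ ↑│
│ ╷ ╵ ╶─┤
│ │↳ ↑  │
└─┴─────┘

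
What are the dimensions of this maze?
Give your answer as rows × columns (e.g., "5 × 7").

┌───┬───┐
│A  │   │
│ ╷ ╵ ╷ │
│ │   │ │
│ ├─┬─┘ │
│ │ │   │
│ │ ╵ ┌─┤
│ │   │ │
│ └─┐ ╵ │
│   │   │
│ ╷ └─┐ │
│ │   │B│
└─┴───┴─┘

Counting the maze dimensions:
Rows (vertical): 6
Columns (horizontal): 4
Dimensions: 6 × 4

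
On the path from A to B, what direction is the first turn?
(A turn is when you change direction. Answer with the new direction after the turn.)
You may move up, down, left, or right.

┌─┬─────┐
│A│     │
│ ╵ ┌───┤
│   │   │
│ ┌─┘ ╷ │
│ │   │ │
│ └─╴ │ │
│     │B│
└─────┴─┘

Directions: down, down, down, right, right, up, up, right, down, down
First turn direction: right

Solution:

┌─┬─────┐
│A│     │
│ ╵ ┌───┤
│↓  │↱ ↓│
│ ┌─┘ ╷ │
│↓│  ↑│↓│
│ └─╴ │ │
│↳ → ↑│B│
└─────┴─┘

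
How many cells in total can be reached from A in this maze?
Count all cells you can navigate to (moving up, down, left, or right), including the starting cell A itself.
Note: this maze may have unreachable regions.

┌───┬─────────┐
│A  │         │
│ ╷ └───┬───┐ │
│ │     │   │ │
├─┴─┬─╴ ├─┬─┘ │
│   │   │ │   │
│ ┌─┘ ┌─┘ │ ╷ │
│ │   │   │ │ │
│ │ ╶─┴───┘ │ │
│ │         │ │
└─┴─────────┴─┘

Using BFS/flood-fill to find all reachable cells from A:
Maze size: 5 × 7 = 35 total cells
9 cell(s) are walled off and cannot be reached from A.
Reachable cells: 26

Reachable region (· marks reachable cells):

┌───┬─────────┐
│A ·│· · · · ·│
│ ╷ └───┬───┐ │
│·│· · ·│   │·│
├─┴─┬─╴ ├─┬─┘ │
│   │· ·│ │· ·│
│ ┌─┘ ┌─┘ │ ╷ │
│ │· ·│   │·│·│
│ │ ╶─┴───┘ │ │
│ │· · · · ·│·│
└─┴─────────┴─┘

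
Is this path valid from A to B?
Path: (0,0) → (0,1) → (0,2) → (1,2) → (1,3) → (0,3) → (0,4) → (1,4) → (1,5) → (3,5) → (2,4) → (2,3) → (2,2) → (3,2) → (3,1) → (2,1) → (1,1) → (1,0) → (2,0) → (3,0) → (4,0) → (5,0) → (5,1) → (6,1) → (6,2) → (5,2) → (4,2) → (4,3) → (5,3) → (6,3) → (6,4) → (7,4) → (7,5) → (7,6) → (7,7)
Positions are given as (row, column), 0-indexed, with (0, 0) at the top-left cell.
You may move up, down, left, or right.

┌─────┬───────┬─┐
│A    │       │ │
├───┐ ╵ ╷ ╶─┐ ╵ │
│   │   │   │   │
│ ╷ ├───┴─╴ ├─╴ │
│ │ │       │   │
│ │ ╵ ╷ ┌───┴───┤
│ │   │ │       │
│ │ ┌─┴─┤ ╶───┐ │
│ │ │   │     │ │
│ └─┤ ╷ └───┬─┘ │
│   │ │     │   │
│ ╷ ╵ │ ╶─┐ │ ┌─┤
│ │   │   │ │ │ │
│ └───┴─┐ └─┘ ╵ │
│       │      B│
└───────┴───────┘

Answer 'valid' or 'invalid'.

Checking path validity:
Result: Invalid move at step 9: cannot move from (1, 5) to (3, 5).

invalid

Correct solution:

┌─────┬───────┬─┐
│A → ↓│↱ ↓    │ │
├───┐ ╵ ╷ ╶─┐ ╵ │
│↓ ↰│↳ ↑│↳ ↓│   │
│ ╷ ├───┴─╴ ├─╴ │
│↓│↑│↓ ← ← ↲│   │
│ │ ╵ ╷ ┌───┴───┤
│↓│↑ ↲│ │       │
│ │ ┌─┴─┤ ╶───┐ │
│↓│ │↱ ↓│     │ │
│ └─┤ ╷ └───┬─┘ │
│↳ ↓│↑│↓    │   │
│ ╷ ╵ │ ╶─┐ │ ┌─┤
│ │↳ ↑│↳ ↓│ │ │ │
│ └───┴─┐ └─┘ ╵ │
│       │↳ → → B│
└───────┴───────┘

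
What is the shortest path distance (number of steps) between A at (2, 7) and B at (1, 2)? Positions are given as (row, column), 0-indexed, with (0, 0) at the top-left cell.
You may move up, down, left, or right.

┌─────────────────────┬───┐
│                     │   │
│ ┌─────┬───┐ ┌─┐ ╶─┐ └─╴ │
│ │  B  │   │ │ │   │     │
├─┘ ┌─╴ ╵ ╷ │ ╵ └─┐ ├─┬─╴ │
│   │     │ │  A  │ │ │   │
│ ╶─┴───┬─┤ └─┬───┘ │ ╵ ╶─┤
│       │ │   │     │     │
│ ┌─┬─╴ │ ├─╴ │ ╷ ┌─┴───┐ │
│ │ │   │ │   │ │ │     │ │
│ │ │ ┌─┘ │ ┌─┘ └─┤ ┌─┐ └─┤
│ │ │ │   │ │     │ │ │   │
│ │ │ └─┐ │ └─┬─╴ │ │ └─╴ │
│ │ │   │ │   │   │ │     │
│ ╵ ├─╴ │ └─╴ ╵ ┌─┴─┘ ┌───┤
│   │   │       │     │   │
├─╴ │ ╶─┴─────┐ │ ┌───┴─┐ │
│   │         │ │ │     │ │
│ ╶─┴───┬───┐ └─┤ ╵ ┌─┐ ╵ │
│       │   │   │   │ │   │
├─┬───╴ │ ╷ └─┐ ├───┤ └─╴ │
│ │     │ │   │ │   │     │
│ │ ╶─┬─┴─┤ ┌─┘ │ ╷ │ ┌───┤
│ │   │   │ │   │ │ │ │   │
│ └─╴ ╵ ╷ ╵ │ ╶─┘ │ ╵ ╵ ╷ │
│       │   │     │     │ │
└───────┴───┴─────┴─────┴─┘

Finding path from (2, 7) to (1, 2):
Path: (2,7) → (2,6) → (1,6) → (0,6) → (0,7) → (0,8) → (1,8) → (1,9) → (2,9) → (3,9) → (3,8) → (3,7) → (4,7) → (5,7) → (5,8) → (6,8) → (6,7) → (7,7) → (7,6) → (6,6) → (6,5) → (5,5) → (4,5) → (4,6) → (3,6) → (3,5) → (2,5) → (1,5) → (1,4) → (2,4) → (2,3) → (1,3) → (1,2)
Distance: 32 steps

Solution:

┌─────────────────────┬───┐
│            ↱ → ↓    │   │
│ ┌─────┬───┐ ┌─┐ ╶─┐ └─╴ │
│ │  B ↰│↓ ↰│↑│ │↳ ↓│     │
├─┘ ┌─╴ ╵ ╷ │ ╵ └─┐ ├─┬─╴ │
│   │  ↑ ↲│↑│↑ A  │↓│ │   │
│ ╶─┴───┬─┤ └─┬───┘ │ ╵ ╶─┤
│       │ │↑ ↰│↓ ← ↲│     │
│ ┌─┬─╴ │ ├─╴ │ ╷ ┌─┴───┐ │
│ │ │   │ │↱ ↑│↓│ │     │ │
│ │ │ ┌─┘ │ ┌─┘ └─┤ ┌─┐ └─┤
│ │ │ │   │↑│  ↳ ↓│ │ │   │
│ │ │ └─┐ │ └─┬─╴ │ │ └─╴ │
│ │ │   │ │↑ ↰│↓ ↲│ │     │
│ ╵ ├─╴ │ └─╴ ╵ ┌─┴─┘ ┌───┤
│   │   │    ↑ ↲│     │   │
├─╴ │ ╶─┴─────┐ │ ┌───┴─┐ │
│   │         │ │ │     │ │
│ ╶─┴───┬───┐ └─┤ ╵ ┌─┐ ╵ │
│       │   │   │   │ │   │
├─┬───╴ │ ╷ └─┐ ├───┤ └─╴ │
│ │     │ │   │ │   │     │
│ │ ╶─┬─┴─┤ ┌─┘ │ ╷ │ ┌───┤
│ │   │   │ │   │ │ │ │   │
│ └─╴ ╵ ╷ ╵ │ ╶─┘ │ ╵ ╵ ╷ │
│       │   │     │     │ │
└───────┴───┴─────┴─────┴─┘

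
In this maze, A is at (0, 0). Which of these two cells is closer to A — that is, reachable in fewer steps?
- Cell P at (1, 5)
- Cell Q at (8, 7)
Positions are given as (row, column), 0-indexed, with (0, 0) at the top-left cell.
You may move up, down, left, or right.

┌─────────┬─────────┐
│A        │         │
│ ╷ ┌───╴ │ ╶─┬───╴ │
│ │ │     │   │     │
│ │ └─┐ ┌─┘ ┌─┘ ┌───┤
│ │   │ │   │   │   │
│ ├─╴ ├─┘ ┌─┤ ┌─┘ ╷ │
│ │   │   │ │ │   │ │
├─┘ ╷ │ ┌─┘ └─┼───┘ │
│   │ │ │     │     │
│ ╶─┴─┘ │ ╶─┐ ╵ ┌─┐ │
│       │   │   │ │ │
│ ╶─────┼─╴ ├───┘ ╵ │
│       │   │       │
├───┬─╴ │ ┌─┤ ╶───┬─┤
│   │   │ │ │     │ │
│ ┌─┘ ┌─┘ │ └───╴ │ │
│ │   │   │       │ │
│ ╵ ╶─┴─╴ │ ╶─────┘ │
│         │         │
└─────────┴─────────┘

Shortest path A → P at (1, 5): 18 steps
Shortest path A → Q at (8, 7): 45 steps

P is closer (18 steps vs 45 steps).

Path to P:

┌─────────┬─────────┐
│A ↓      │         │
│ ╷ ┌───╴ │ ╶─┬───╴ │
│ │↓│     │P  │     │
│ │ └─┐ ┌─┘ ┌─┘ ┌───┤
│ │↳ ↓│ │↱ ↑│   │   │
│ ├─╴ ├─┘ ┌─┤ ┌─┘ ╷ │
│ │↓ ↲│↱ ↑│ │ │   │ │
├─┘ ╷ │ ┌─┘ └─┼───┘ │
│↓ ↲│ │↑│     │     │
│ ╶─┴─┘ │ ╶─┐ ╵ ┌─┐ │
│↳ → → ↑│   │   │ │ │
│ ╶─────┼─╴ ├───┘ ╵ │
│       │   │       │
├───┬─╴ │ ┌─┤ ╶───┬─┤
│   │   │ │ │     │ │
│ ┌─┘ ┌─┘ │ └───╴ │ │
│ │   │   │       │ │
│ ╵ ╶─┴─╴ │ ╶─────┘ │
│         │         │
└─────────┴─────────┘

Path to Q:

┌─────────┬─────────┐
│A ↓      │         │
│ ╷ ┌───╴ │ ╶─┬───╴ │
│ │↓│     │   │     │
│ │ └─┐ ┌─┘ ┌─┘ ┌───┤
│ │↳ ↓│ │   │   │   │
│ ├─╴ ├─┘ ┌─┤ ┌─┘ ╷ │
│ │↓ ↲│   │ │ │   │ │
├─┘ ╷ │ ┌─┘ └─┼───┘ │
│↓ ↲│ │ │↱ → ↓│↱ → ↓│
│ ╶─┴─┘ │ ╶─┐ ╵ ┌─┐ │
│↓      │↑ ↰│↳ ↑│ │↓│
│ ╶─────┼─╴ ├───┘ ╵ │
│↳ → → ↓│↱ ↑│↓ ← ← ↲│
├───┬─╴ │ ┌─┤ ╶───┬─┤
│   │↓ ↲│↑│ │↳ → ↓│ │
│ ┌─┘ ┌─┘ │ └───╴ │ │
│ │↓ ↲│  ↑│    Q ↲│ │
│ ╵ ╶─┴─╴ │ ╶─────┘ │
│  ↳ → → ↑│         │
└─────────┴─────────┘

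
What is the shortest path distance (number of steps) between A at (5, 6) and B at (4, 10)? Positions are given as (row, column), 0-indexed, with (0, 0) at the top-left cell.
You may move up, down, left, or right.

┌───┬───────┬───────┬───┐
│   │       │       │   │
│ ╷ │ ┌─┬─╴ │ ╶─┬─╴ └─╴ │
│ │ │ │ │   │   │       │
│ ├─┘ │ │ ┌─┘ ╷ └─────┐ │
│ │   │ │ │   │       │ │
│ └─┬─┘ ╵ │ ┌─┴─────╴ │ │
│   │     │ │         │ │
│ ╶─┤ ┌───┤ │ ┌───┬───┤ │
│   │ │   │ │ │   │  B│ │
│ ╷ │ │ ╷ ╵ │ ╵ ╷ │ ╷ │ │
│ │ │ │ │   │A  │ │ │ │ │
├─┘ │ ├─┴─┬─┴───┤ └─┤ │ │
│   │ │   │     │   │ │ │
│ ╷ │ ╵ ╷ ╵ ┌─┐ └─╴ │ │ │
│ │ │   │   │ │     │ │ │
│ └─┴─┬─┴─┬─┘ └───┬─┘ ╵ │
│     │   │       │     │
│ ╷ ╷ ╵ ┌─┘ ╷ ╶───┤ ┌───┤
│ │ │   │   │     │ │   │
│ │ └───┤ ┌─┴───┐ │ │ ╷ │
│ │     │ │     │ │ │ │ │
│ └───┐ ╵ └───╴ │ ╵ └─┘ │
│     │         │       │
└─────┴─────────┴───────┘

Finding path from (5, 6) to (4, 10):
Path: (5,6) → (4,6) → (3,6) → (3,7) → (3,8) → (3,9) → (3,10) → (2,10) → (2,9) → (2,8) → (2,7) → (1,7) → (1,6) → (0,6) → (0,7) → (0,8) → (0,9) → (1,9) → (1,10) → (1,11) → (2,11) → (3,11) → (4,11) → (5,11) → (6,11) → (7,11) → (8,11) → (8,10) → (7,10) → (6,10) → (5,10) → (4,10)
Distance: 31 steps

Solution:

┌───┬───────┬───────┬───┐
│   │       │↱ → → ↓│   │
│ ╷ │ ┌─┬─╴ │ ╶─┬─╴ └─╴ │
│ │ │ │ │   │↑ ↰│  ↳ → ↓│
│ ├─┘ │ │ ┌─┘ ╷ └─────┐ │
│ │   │ │ │   │↑ ← ← ↰│↓│
│ └─┬─┘ ╵ │ ┌─┴─────╴ │ │
│   │     │ │↱ → → → ↑│↓│
│ ╶─┤ ┌───┤ │ ┌───┬───┤ │
│   │ │   │ │↑│   │  B│↓│
│ ╷ │ │ ╷ ╵ │ ╵ ╷ │ ╷ │ │
│ │ │ │ │   │A  │ │ │↑│↓│
├─┘ │ ├─┴─┬─┴───┤ └─┤ │ │
│   │ │   │     │   │↑│↓│
│ ╷ │ ╵ ╷ ╵ ┌─┐ └─╴ │ │ │
│ │ │   │   │ │     │↑│↓│
│ └─┴─┬─┴─┬─┘ └───┬─┘ ╵ │
│     │   │       │  ↑ ↲│
│ ╷ ╷ ╵ ┌─┘ ╷ ╶───┤ ┌───┤
│ │ │   │   │     │ │   │
│ │ └───┤ ┌─┴───┐ │ │ ╷ │
│ │     │ │     │ │ │ │ │
│ └───┐ ╵ └───╴ │ ╵ └─┘ │
│     │         │       │
└─────┴─────────┴───────┘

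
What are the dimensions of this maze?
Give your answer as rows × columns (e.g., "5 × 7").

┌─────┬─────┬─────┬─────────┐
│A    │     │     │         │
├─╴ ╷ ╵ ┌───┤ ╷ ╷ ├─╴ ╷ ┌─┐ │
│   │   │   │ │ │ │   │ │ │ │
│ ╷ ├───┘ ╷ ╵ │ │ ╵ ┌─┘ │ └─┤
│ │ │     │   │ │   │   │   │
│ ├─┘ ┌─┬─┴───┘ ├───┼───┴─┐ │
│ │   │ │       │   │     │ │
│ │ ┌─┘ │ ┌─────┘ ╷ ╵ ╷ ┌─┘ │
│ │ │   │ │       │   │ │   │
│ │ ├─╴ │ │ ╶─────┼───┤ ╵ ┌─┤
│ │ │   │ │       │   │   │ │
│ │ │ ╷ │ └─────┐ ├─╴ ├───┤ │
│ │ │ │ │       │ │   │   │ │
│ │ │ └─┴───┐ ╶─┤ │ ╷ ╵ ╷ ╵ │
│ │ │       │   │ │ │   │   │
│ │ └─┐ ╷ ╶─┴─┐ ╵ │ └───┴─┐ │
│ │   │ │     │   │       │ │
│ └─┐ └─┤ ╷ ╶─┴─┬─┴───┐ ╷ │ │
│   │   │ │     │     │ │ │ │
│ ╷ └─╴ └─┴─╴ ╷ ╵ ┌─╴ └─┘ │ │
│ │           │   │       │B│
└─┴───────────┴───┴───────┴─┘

Counting the maze dimensions:
Rows (vertical): 11
Columns (horizontal): 14
Dimensions: 11 × 14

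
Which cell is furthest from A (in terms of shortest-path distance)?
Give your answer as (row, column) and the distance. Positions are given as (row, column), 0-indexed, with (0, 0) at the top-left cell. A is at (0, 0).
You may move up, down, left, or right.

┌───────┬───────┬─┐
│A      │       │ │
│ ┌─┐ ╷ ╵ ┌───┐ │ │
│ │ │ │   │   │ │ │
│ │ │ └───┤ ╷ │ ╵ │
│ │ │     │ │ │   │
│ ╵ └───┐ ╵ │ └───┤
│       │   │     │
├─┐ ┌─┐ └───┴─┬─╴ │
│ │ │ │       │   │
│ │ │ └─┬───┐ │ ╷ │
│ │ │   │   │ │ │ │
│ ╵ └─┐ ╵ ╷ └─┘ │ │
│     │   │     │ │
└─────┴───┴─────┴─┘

Computing BFS distances from A to all cells:
Furthest cell: (4, 2)
Distance: 28 steps

Path from A to the furthest cell:

┌───────┬───────┬─┐
│A → ↓  │       │ │
│ ┌─┐ ╷ ╵ ┌───┐ │ │
│ │ │↓│   │↱ ↓│ │ │
│ │ │ └───┤ ╷ │ ╵ │
│ │ │↳ → ↓│↑│↓│   │
│ ╵ └───┐ ╵ │ └───┤
│       │↳ ↑│↳ → ↓│
├─┐ ┌─┐ └───┴─┬─╴ │
│ │ │B│       │↓ ↲│
│ │ │ └─┬───┐ │ ╷ │
│ │ │↑ ↰│↓ ↰│ │↓│ │
│ ╵ └─┐ ╵ ╷ └─┘ │ │
│     │↑ ↲│↑ ← ↲│ │
└─────┴───┴─────┴─┘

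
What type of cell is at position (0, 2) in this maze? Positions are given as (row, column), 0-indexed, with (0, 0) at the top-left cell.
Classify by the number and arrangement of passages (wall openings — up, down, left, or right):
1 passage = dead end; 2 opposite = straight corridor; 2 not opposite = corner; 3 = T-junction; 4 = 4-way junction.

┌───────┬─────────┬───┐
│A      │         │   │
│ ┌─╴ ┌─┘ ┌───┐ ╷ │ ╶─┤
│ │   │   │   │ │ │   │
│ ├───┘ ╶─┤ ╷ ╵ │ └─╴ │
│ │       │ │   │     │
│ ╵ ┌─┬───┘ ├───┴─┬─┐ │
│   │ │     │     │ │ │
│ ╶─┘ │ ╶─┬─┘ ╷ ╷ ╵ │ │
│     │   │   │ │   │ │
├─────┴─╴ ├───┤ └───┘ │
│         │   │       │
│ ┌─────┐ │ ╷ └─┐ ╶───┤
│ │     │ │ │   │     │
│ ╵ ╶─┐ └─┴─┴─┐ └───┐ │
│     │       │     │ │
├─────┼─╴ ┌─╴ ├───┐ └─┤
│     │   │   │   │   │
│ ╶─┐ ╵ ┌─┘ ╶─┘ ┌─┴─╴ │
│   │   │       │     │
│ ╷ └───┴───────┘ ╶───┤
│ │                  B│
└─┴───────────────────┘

Checking cell at (0, 2):
Number of passages: 3
Cell type: T-junction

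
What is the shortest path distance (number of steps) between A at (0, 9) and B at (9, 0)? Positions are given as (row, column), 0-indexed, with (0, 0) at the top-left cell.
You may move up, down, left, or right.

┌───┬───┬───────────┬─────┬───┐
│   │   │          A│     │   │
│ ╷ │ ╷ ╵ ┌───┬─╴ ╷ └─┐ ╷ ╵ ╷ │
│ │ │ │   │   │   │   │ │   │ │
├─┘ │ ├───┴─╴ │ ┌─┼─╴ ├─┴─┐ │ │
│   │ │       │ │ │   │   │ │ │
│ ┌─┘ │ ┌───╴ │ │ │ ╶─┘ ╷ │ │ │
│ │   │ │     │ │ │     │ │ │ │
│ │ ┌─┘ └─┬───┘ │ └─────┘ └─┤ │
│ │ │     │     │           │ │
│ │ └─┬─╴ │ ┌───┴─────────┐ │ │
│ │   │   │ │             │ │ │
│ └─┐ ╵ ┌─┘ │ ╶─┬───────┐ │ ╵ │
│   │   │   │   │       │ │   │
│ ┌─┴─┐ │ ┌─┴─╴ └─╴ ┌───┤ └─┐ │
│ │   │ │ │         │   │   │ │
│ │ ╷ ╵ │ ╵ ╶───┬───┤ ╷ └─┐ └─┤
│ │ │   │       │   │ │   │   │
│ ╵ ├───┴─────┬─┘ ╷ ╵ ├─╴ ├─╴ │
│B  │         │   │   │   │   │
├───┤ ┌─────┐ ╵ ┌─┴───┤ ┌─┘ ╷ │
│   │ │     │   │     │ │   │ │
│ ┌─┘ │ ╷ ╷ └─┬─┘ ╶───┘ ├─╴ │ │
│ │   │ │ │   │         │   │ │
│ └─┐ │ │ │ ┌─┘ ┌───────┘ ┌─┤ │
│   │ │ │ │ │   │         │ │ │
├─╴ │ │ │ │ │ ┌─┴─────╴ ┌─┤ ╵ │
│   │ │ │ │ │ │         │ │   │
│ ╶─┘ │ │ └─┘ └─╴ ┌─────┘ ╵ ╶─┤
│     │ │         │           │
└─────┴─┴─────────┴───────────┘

Finding path from (0, 9) to (9, 0):
Path: (0,9) → (0,8) → (0,7) → (0,6) → (0,5) → (0,4) → (1,4) → (1,3) → (0,3) → (0,2) → (1,2) → (2,2) → (3,2) → (3,1) → (4,1) → (5,1) → (5,2) → (6,2) → (6,3) → (7,3) → (8,3) → (8,2) → (7,2) → (7,1) → (8,1) → (9,1) → (9,0)
Distance: 26 steps

Solution:

┌───┬───┬───────────┬─────┬───┐
│   │↓ ↰│↓ ← ← ← ← A│     │   │
│ ╷ │ ╷ ╵ ┌───┬─╴ ╷ └─┐ ╷ ╵ ╷ │
│ │ │↓│↑ ↲│   │   │   │ │   │ │
├─┘ │ ├───┴─╴ │ ┌─┼─╴ ├─┴─┐ │ │
│   │↓│       │ │ │   │   │ │ │
│ ┌─┘ │ ┌───╴ │ │ │ ╶─┘ ╷ │ │ │
│ │↓ ↲│ │     │ │ │     │ │ │ │
│ │ ┌─┘ └─┬───┘ │ └─────┘ └─┤ │
│ │↓│     │     │           │ │
│ │ └─┬─╴ │ ┌───┴─────────┐ │ │
│ │↳ ↓│   │ │             │ │ │
│ └─┐ ╵ ┌─┘ │ ╶─┬───────┐ │ ╵ │
│   │↳ ↓│   │   │       │ │   │
│ ┌─┴─┐ │ ┌─┴─╴ └─╴ ┌───┤ └─┐ │
│ │↓ ↰│↓│ │         │   │   │ │
│ │ ╷ ╵ │ ╵ ╶───┬───┤ ╷ └─┐ └─┤
│ │↓│↑ ↲│       │   │ │   │   │
│ ╵ ├───┴─────┬─┘ ╷ ╵ ├─╴ ├─╴ │
│B ↲│         │   │   │   │   │
├───┤ ┌─────┐ ╵ ┌─┴───┤ ┌─┘ ╷ │
│   │ │     │   │     │ │   │ │
│ ┌─┘ │ ╷ ╷ └─┬─┘ ╶───┘ ├─╴ │ │
│ │   │ │ │   │         │   │ │
│ └─┐ │ │ │ ┌─┘ ┌───────┘ ┌─┤ │
│   │ │ │ │ │   │         │ │ │
├─╴ │ │ │ │ │ ┌─┴─────╴ ┌─┤ ╵ │
│   │ │ │ │ │ │         │ │   │
│ ╶─┘ │ │ └─┘ └─╴ ┌─────┘ ╵ ╶─┤
│     │ │         │           │
└─────┴─┴─────────┴───────────┘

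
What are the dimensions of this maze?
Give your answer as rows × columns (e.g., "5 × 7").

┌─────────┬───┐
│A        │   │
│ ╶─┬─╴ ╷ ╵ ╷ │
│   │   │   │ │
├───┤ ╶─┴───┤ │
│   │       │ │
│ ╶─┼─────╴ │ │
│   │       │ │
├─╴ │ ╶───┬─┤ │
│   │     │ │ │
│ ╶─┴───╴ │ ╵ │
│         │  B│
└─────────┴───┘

Counting the maze dimensions:
Rows (vertical): 6
Columns (horizontal): 7
Dimensions: 6 × 7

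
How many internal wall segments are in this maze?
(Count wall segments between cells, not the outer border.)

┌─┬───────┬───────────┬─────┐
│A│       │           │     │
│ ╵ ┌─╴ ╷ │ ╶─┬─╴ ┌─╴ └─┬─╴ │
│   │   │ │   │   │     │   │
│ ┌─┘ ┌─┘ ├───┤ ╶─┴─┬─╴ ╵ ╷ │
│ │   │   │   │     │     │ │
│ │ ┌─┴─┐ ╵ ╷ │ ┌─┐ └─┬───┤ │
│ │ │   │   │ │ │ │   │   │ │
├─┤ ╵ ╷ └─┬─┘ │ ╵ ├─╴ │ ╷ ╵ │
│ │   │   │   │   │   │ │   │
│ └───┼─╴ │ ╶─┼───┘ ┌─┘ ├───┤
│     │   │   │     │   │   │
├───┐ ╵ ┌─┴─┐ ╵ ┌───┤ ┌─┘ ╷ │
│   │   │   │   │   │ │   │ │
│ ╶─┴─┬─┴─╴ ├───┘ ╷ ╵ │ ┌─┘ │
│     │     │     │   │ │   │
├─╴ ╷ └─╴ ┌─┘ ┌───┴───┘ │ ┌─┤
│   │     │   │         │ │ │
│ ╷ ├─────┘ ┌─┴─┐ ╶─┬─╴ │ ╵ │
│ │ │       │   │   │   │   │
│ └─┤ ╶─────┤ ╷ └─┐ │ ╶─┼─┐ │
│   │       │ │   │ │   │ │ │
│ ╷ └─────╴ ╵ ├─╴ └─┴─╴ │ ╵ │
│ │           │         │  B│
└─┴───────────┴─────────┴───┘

Counting internal wall segments:
Total internal walls: 143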